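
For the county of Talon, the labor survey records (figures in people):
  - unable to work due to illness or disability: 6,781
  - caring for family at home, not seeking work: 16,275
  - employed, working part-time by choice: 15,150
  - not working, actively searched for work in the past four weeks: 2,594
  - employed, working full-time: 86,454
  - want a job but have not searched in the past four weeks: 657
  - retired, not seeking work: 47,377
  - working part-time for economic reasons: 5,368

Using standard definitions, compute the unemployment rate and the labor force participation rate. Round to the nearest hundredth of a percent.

Unemployment rate ≈ 2.37%; labor force participation rate ≈ 60.65%.

Employed = 15,150 + 86,454 + 5,368 = 106,972 (anyone who worked, including part-time for economic reasons, counts as employed).
Unemployed = 2,594.
Labor force = 106,972 + 2,594 = 109,566.
Not in labor force = 6,781 + 16,275 + 657 + 47,377 = 71,090 (those not working and not actively searching are outside the labor force — including those who want a job but have given up searching).
Civilian working-age population = 109,566 + 71,090 = 180,656.
Unemployment rate = 2,594 / 109,566 = 2.37%.
Labor force participation rate = 109,566 / 180,656 = 60.65%.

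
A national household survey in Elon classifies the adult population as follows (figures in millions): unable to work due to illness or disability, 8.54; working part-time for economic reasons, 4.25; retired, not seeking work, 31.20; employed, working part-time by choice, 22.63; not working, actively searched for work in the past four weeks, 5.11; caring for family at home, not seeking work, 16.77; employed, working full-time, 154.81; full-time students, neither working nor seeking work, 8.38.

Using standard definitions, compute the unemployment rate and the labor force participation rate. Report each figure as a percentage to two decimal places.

Employed = 4.25 + 22.63 + 154.81 = 181.69 million (anyone who worked, including part-time for economic reasons, counts as employed).
Unemployed = 5.11 million.
Labor force = 181.69 + 5.11 = 186.80 million.
Not in labor force = 8.54 + 31.20 + 16.77 + 8.38 = 64.89 million (those not working and not actively searching are outside the labor force).
Civilian working-age population = 186.80 + 64.89 = 251.69 million.
Unemployment rate = 5.11 / 186.80 = 2.74%.
Labor force participation rate = 186.80 / 251.69 = 74.22%.

Unemployment rate ≈ 2.74%; labor force participation rate ≈ 74.22%.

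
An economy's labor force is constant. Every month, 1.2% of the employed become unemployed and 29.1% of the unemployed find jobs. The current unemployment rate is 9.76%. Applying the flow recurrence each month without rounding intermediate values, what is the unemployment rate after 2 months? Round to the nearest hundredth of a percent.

With a fixed labor force, u_{t+1} = u_t + s·(1−u_t) − f·u_t = u_t·(1−s−f) + s.
Here 1−s−f = 0.697 and s = 0.012.
u_1 = 0.097600 × 0.697 + 0.012 = 0.080027.
u_2 = 0.080027 × 0.697 + 0.012 = 0.067779.

Unemployment rate after two months ≈ 6.78%.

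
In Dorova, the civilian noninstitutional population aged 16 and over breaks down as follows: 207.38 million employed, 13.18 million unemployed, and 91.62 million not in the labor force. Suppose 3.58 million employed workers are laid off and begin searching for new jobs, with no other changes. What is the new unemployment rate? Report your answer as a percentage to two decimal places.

Initially, labor force = 207.38 + 13.18 = 220.56 million, so u = 13.18/220.56 = 5.98%.
After the change, employed falls and unemployed rises by 3.58; labor force unchanged → E = 203.80, U = 16.76, labor force = 220.56 million.
New unemployment rate = 16.76 / 220.56 = 7.60%.

New unemployment rate ≈ 7.60%.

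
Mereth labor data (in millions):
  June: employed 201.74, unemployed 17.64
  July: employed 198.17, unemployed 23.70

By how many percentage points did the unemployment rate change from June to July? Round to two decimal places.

The unemployment rate changed by +2.64 percentage points.

June: labor force = 201.74 + 17.64 = 219.38; u = 17.64/219.38 = 8.04%.
July: labor force = 198.17 + 23.70 = 221.87; u = 23.70/221.87 = 10.68%.
Change = 10.68% − 8.04% = +2.64 pp.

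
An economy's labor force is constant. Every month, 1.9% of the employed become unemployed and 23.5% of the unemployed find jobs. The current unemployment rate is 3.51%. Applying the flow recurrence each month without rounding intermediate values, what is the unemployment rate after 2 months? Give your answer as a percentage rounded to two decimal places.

With a fixed labor force, u_{t+1} = u_t + s·(1−u_t) − f·u_t = u_t·(1−s−f) + s.
Here 1−s−f = 0.746 and s = 0.019.
u_1 = 0.035100 × 0.746 + 0.019 = 0.045185.
u_2 = 0.045185 × 0.746 + 0.019 = 0.052708.

Unemployment rate after two months ≈ 5.27%.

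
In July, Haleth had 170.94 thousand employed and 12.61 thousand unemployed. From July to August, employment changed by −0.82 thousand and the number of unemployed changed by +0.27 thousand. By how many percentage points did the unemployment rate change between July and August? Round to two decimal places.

July: labor force = 170.94 + 12.61 = 183.55; u = 12.61/183.55 = 6.87%.
August: labor force = 170.12 + 12.88 = 183.00; u = 12.88/183.00 = 7.04%.
Change = 7.04% − 6.87% = +0.17 pp.

The unemployment rate changed by +0.17 percentage points.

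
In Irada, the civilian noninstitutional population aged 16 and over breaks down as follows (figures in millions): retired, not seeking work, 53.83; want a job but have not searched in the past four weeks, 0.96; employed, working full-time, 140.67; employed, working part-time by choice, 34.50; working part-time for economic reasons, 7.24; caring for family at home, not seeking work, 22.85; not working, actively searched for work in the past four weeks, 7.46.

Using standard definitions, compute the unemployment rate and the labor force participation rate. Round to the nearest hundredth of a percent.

Employed = 140.67 + 34.50 + 7.24 = 182.41 million (anyone who worked, including part-time for economic reasons, counts as employed).
Unemployed = 7.46 million.
Labor force = 182.41 + 7.46 = 189.87 million.
Not in labor force = 53.83 + 0.96 + 22.85 = 77.64 million (those not working and not actively searching are outside the labor force — including those who want a job but have given up searching).
Civilian working-age population = 189.87 + 77.64 = 267.51 million.
Unemployment rate = 7.46 / 189.87 = 3.93%.
Labor force participation rate = 189.87 / 267.51 = 70.98%.

Unemployment rate ≈ 3.93%; labor force participation rate ≈ 70.98%.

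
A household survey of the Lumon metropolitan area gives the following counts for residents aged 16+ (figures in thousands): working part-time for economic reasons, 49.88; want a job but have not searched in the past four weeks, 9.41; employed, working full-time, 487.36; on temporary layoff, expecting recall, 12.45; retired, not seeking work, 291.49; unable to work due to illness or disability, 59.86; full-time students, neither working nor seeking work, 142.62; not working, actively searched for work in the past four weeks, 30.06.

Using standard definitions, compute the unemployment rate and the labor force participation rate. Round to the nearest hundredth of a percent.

Employed = 49.88 + 487.36 = 537.24 thousand (anyone who worked, including part-time for economic reasons, counts as employed).
Unemployed = 12.45 + 30.06 = 42.51 thousand (jobless and actively searching, or on temporary layoff).
Labor force = 537.24 + 42.51 = 579.75 thousand.
Not in labor force = 9.41 + 291.49 + 59.86 + 142.62 = 503.38 thousand (those not working and not actively searching are outside the labor force — including those who want a job but have given up searching).
Civilian working-age population = 579.75 + 503.38 = 1,083.13 thousand.
Unemployment rate = 42.51 / 579.75 = 7.33%.
Labor force participation rate = 579.75 / 1,083.13 = 53.53%.

Unemployment rate ≈ 7.33%; labor force participation rate ≈ 53.53%.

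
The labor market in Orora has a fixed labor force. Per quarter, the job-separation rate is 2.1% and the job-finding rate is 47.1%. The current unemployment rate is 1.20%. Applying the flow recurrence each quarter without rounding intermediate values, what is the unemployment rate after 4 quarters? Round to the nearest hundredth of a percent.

Unemployment rate after four quarters ≈ 4.06%.

With a fixed labor force, u_{t+1} = u_t + s·(1−u_t) − f·u_t = u_t·(1−s−f) + s.
Here 1−s−f = 0.508 and s = 0.021.
u_1 = 0.012000 × 0.508 + 0.021 = 0.027096.
u_2 = 0.027096 × 0.508 + 0.021 = 0.034765.
u_3 = 0.034765 × 0.508 + 0.021 = 0.038661.
u_4 = 0.038661 × 0.508 + 0.021 = 0.040640.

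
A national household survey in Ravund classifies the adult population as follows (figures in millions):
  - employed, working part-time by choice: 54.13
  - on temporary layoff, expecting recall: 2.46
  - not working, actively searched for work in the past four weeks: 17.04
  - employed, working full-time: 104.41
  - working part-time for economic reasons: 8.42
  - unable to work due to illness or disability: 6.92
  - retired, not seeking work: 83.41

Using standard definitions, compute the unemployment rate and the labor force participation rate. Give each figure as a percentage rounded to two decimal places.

Unemployment rate ≈ 10.46%; labor force participation rate ≈ 67.37%.

Employed = 54.13 + 104.41 + 8.42 = 166.96 million (anyone who worked, including part-time for economic reasons, counts as employed).
Unemployed = 2.46 + 17.04 = 19.50 million (jobless and actively searching, or on temporary layoff).
Labor force = 166.96 + 19.50 = 186.46 million.
Not in labor force = 6.92 + 83.41 = 90.33 million (those not working and not actively searching are outside the labor force).
Civilian working-age population = 186.46 + 90.33 = 276.79 million.
Unemployment rate = 19.50 / 186.46 = 10.46%.
Labor force participation rate = 186.46 / 276.79 = 67.37%.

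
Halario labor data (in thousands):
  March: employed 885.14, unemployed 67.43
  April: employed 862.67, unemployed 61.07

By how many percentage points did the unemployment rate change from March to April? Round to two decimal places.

March: labor force = 885.14 + 67.43 = 952.57; u = 67.43/952.57 = 7.08%.
April: labor force = 862.67 + 61.07 = 923.74; u = 61.07/923.74 = 6.61%.
Change = 6.61% − 7.08% = −0.47 pp.

The unemployment rate changed by −0.47 percentage points.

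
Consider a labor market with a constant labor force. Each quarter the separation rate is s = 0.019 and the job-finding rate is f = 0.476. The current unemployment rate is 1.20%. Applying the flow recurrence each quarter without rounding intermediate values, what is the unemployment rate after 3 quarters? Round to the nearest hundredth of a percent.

With a fixed labor force, u_{t+1} = u_t + s·(1−u_t) − f·u_t = u_t·(1−s−f) + s.
Here 1−s−f = 0.505 and s = 0.019.
u_1 = 0.012000 × 0.505 + 0.019 = 0.025060.
u_2 = 0.025060 × 0.505 + 0.019 = 0.031655.
u_3 = 0.031655 × 0.505 + 0.019 = 0.034986.

Unemployment rate after three quarters ≈ 3.50%.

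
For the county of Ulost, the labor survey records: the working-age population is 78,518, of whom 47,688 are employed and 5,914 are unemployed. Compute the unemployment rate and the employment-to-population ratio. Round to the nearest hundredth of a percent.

Labor force = employed + unemployed = 47,688 + 5,914 = 53,602.
Unemployment rate = 5,914 / 53,602 = 11.03%.
Employment-population ratio = 47,688 / 78,518 = 60.74%.

Unemployment rate ≈ 11.03%; employment-population ratio ≈ 60.74%.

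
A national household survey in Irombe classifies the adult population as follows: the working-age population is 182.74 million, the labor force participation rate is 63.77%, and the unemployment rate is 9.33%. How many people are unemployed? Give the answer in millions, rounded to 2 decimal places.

About 10.87 million are unemployed.

Labor force = 0.6377 × 182.74 = 116.53 million.
Unemployed = 0.0933 × 116.53 ≈ 10.87 million.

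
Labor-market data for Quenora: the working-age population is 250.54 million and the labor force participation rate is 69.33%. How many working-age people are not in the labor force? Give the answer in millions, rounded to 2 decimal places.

About 76.84 million are not in the labor force.

Share not in the labor force = 1 − 0.6933 = 0.3067.
Not in labor force = 0.3067 × 250.54 ≈ 76.84 million.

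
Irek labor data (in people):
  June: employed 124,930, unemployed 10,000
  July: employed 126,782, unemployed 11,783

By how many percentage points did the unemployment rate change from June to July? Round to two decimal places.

June: labor force = 124,930 + 10,000 = 134,930; u = 10,000/134,930 = 7.41%.
July: labor force = 126,782 + 11,783 = 138,565; u = 11,783/138,565 = 8.50%.
Change = 8.50% − 7.41% = +1.09 pp.

The unemployment rate changed by +1.09 percentage points.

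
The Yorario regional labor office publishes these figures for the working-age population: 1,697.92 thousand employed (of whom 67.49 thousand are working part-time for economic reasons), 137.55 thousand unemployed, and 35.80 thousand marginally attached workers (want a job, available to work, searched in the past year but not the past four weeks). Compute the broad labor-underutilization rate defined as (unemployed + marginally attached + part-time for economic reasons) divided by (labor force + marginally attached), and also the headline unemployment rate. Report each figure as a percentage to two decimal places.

Labor force = 1,697.92 + 137.55 = 1,835.47 thousand.
Numerator = 137.55 + 35.80 + 67.49 = 240.84 thousand.
Denominator = 1,835.47 + 35.80 = 1,871.27 thousand.
Broad rate = 240.84 / 1,871.27 = 12.87%.
Headline unemployment rate = 137.55 / 1,835.47 = 7.49%.

Broad underutilization rate ≈ 12.87%; headline unemployment rate ≈ 7.49%.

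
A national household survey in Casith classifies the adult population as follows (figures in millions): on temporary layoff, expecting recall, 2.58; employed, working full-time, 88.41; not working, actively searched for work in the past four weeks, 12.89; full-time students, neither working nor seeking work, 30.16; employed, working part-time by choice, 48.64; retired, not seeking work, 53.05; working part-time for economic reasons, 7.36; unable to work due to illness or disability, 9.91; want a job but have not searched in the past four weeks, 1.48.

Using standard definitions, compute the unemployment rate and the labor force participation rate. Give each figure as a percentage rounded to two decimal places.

Unemployment rate ≈ 9.68%; labor force participation rate ≈ 62.83%.

Employed = 88.41 + 48.64 + 7.36 = 144.41 million (anyone who worked, including part-time for economic reasons, counts as employed).
Unemployed = 2.58 + 12.89 = 15.47 million (jobless and actively searching, or on temporary layoff).
Labor force = 144.41 + 15.47 = 159.88 million.
Not in labor force = 30.16 + 53.05 + 9.91 + 1.48 = 94.60 million (those not working and not actively searching are outside the labor force — including those who want a job but have given up searching).
Civilian working-age population = 159.88 + 94.60 = 254.48 million.
Unemployment rate = 15.47 / 159.88 = 9.68%.
Labor force participation rate = 159.88 / 254.48 = 62.83%.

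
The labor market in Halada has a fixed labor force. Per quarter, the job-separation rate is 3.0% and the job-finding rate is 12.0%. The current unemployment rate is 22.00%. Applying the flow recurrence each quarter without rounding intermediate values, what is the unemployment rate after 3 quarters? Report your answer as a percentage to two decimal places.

Unemployment rate after three quarters ≈ 21.23%.

With a fixed labor force, u_{t+1} = u_t + s·(1−u_t) − f·u_t = u_t·(1−s−f) + s.
Here 1−s−f = 0.850 and s = 0.030.
u_1 = 0.220000 × 0.850 + 0.030 = 0.217000.
u_2 = 0.217000 × 0.850 + 0.030 = 0.214450.
u_3 = 0.214450 × 0.850 + 0.030 = 0.212282.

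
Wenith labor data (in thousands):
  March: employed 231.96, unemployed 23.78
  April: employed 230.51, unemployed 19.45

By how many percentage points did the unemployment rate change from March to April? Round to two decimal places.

March: labor force = 231.96 + 23.78 = 255.74; u = 23.78/255.74 = 9.30%.
April: labor force = 230.51 + 19.45 = 249.96; u = 19.45/249.96 = 7.78%.
Change = 7.78% − 9.30% = −1.52 pp.

The unemployment rate changed by −1.52 percentage points.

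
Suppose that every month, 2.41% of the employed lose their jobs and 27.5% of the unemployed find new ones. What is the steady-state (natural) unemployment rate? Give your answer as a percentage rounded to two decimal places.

Steady-state unemployment rate ≈ 8.06%.

At steady state the flows balance: s·E = f·U, so U/(E+U) = s/(s+f).
u* = 2.41 / (2.41 + 27.5) = 2.41 / 29.91 = 8.06%.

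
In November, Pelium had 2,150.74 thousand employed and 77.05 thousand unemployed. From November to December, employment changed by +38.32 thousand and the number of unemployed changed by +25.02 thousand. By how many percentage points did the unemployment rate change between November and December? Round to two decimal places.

November: labor force = 2,150.74 + 77.05 = 2,227.79; u = 77.05/2,227.79 = 3.46%.
December: labor force = 2,189.06 + 102.07 = 2,291.13; u = 102.07/2,291.13 = 4.46%.
Change = 4.46% − 3.46% = +1.00 pp.

The unemployment rate changed by +1.00 percentage points.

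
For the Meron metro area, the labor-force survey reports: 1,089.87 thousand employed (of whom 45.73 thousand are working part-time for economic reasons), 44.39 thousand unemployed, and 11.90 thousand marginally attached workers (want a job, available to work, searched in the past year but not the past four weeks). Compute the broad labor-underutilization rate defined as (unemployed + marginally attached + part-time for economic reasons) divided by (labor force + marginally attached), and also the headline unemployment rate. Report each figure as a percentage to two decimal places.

Labor force = 1,089.87 + 44.39 = 1,134.26 thousand.
Numerator = 44.39 + 11.90 + 45.73 = 102.02 thousand.
Denominator = 1,134.26 + 11.90 = 1,146.16 thousand.
Broad rate = 102.02 / 1,146.16 = 8.90%.
Headline unemployment rate = 44.39 / 1,134.26 = 3.91%.

Broad underutilization rate ≈ 8.90%; headline unemployment rate ≈ 3.91%.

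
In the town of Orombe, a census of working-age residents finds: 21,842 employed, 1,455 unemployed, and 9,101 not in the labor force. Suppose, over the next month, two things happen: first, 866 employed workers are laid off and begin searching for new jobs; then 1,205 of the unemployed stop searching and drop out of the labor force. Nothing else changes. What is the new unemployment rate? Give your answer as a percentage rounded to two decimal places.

Initially, labor force = 21,842 + 1,455 = 23,297, so u = 1,455/23,297 = 6.25%.
After the first change, employed falls and unemployed rises by 866; labor force unchanged → E = 20,976, U = 2,321, labor force = 23,297.
After the second change, unemployed and labor force both fall by 1,205 → E = 20,976, U = 1,116, labor force = 22,092.
New unemployment rate = 1,116 / 22,092 = 5.05%.

New unemployment rate ≈ 5.05%.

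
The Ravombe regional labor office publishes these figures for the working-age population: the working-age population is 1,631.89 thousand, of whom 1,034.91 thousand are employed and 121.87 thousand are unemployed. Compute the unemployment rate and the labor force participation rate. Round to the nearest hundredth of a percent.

Labor force = employed + unemployed = 1,034.91 + 121.87 = 1,156.78 thousand.
Unemployment rate = 121.87 / 1,156.78 = 10.54%.
Labor force participation rate = 1,156.78 / 1,631.89 = 70.89%.

Unemployment rate ≈ 10.54%; labor force participation rate ≈ 70.89%.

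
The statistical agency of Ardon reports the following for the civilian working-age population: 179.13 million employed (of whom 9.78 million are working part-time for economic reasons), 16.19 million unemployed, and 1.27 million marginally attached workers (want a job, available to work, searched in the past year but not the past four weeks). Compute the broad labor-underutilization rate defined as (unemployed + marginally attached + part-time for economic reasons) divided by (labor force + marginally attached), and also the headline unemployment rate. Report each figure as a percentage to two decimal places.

Labor force = 179.13 + 16.19 = 195.32 million.
Numerator = 16.19 + 1.27 + 9.78 = 27.24 million.
Denominator = 195.32 + 1.27 = 196.59 million.
Broad rate = 27.24 / 196.59 = 13.86%.
Headline unemployment rate = 16.19 / 195.32 = 8.29%.

Broad underutilization rate ≈ 13.86%; headline unemployment rate ≈ 8.29%.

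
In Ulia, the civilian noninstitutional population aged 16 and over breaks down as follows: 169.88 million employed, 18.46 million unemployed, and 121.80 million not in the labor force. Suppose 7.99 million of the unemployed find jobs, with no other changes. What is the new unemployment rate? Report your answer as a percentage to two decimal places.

New unemployment rate ≈ 5.56%.

Initially, labor force = 169.88 + 18.46 = 188.34 million, so u = 18.46/188.34 = 9.80%.
After the change, unemployed falls and employed rises by 7.99; labor force unchanged → E = 177.87, U = 10.47, labor force = 188.34 million.
New unemployment rate = 10.47 / 188.34 = 5.56%.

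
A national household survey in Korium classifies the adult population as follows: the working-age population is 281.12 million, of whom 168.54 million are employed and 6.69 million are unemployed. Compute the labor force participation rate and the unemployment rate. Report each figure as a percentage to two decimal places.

Labor force = employed + unemployed = 168.54 + 6.69 = 175.23 million.
Unemployment rate = 6.69 / 175.23 = 3.82%.
Labor force participation rate = 175.23 / 281.12 = 62.33%.

Labor force participation rate ≈ 62.33%; unemployment rate ≈ 3.82%.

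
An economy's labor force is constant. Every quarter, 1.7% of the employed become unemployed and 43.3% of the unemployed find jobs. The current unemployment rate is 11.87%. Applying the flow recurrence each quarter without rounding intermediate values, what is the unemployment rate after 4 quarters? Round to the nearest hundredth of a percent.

With a fixed labor force, u_{t+1} = u_t + s·(1−u_t) − f·u_t = u_t·(1−s−f) + s.
Here 1−s−f = 0.550 and s = 0.017.
u_1 = 0.118700 × 0.550 + 0.017 = 0.082285.
u_2 = 0.082285 × 0.550 + 0.017 = 0.062257.
u_3 = 0.062257 × 0.550 + 0.017 = 0.051241.
u_4 = 0.051241 × 0.550 + 0.017 = 0.045183.

Unemployment rate after four quarters ≈ 4.52%.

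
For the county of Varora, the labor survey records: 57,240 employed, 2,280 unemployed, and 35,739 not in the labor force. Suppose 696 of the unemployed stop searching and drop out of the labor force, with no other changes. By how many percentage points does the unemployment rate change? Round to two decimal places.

The unemployment rate changes by −1.14 percentage points.

Initially, labor force = 57,240 + 2,280 = 59,520, so u = 2,280/59,520 = 3.83%.
After the change, unemployed and labor force both fall by 696 → E = 57,240, U = 1,584, labor force = 58,824.
New unemployment rate = 1,584 / 58,824 = 2.69%.
Change = 2.69% − 3.83% = −1.14 percentage points.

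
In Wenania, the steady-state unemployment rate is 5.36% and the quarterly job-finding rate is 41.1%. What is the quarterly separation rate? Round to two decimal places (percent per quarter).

From u* = s/(s+f): s = u·f/(1−u).
s = 0.0536 × 41.1 / (1 − 0.0536) = 2.2030 / 0.9464 ≈ 2.33% per quarter.

Separation rate ≈ 2.33% per quarter.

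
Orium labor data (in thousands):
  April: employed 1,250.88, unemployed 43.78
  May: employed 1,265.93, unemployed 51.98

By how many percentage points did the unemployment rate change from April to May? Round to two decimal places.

April: labor force = 1,250.88 + 43.78 = 1,294.66; u = 43.78/1,294.66 = 3.38%.
May: labor force = 1,265.93 + 51.98 = 1,317.91; u = 51.98/1,317.91 = 3.94%.
Change = 3.94% − 3.38% = +0.56 pp.

The unemployment rate changed by +0.56 percentage points.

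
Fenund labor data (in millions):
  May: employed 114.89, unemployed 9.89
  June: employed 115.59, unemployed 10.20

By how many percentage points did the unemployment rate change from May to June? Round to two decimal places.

The unemployment rate changed by +0.18 percentage points.

May: labor force = 114.89 + 9.89 = 124.78; u = 9.89/124.78 = 7.93%.
June: labor force = 115.59 + 10.20 = 125.79; u = 10.20/125.79 = 8.11%.
Change = 8.11% − 7.93% = +0.18 pp.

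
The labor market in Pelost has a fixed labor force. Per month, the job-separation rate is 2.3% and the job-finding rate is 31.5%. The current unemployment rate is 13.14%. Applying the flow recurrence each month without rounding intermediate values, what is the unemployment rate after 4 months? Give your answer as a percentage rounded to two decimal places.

Unemployment rate after four months ≈ 8.02%.

With a fixed labor force, u_{t+1} = u_t + s·(1−u_t) − f·u_t = u_t·(1−s−f) + s.
Here 1−s−f = 0.662 and s = 0.023.
u_1 = 0.131400 × 0.662 + 0.023 = 0.109987.
u_2 = 0.109987 × 0.662 + 0.023 = 0.095811.
u_3 = 0.095811 × 0.662 + 0.023 = 0.086427.
u_4 = 0.086427 × 0.662 + 0.023 = 0.080215.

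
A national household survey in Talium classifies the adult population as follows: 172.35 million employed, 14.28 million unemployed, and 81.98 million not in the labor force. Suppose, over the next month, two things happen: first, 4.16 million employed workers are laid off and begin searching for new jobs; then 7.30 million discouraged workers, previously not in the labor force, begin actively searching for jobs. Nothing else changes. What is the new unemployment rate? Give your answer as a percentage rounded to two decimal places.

New unemployment rate ≈ 13.27%.

Initially, labor force = 172.35 + 14.28 = 186.63 million, so u = 14.28/186.63 = 7.65%.
After the first change, employed falls and unemployed rises by 4.16; labor force unchanged → E = 168.19, U = 18.44, labor force = 186.63 million.
After the second change, unemployed and labor force both rise by 7.30 → E = 168.19, U = 25.74, labor force = 193.93 million.
New unemployment rate = 25.74 / 193.93 = 13.27%.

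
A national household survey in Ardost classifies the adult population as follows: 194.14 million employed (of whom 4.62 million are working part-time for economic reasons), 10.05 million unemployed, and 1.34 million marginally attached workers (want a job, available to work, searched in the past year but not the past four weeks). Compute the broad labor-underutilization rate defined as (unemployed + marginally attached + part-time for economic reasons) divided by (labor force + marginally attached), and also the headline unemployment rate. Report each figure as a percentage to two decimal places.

Labor force = 194.14 + 10.05 = 204.19 million.
Numerator = 10.05 + 1.34 + 4.62 = 16.01 million.
Denominator = 204.19 + 1.34 = 205.53 million.
Broad rate = 16.01 / 205.53 = 7.79%.
Headline unemployment rate = 10.05 / 204.19 = 4.92%.

Broad underutilization rate ≈ 7.79%; headline unemployment rate ≈ 4.92%.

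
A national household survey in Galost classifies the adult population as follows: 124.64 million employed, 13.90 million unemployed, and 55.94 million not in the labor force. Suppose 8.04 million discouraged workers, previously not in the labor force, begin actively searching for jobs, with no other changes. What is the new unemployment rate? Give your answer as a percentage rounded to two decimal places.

New unemployment rate ≈ 14.97%.

Initially, labor force = 124.64 + 13.90 = 138.54 million, so u = 13.90/138.54 = 10.03%.
After the change, unemployed and labor force both rise by 8.04 → E = 124.64, U = 21.94, labor force = 146.58 million.
New unemployment rate = 21.94 / 146.58 = 14.97%.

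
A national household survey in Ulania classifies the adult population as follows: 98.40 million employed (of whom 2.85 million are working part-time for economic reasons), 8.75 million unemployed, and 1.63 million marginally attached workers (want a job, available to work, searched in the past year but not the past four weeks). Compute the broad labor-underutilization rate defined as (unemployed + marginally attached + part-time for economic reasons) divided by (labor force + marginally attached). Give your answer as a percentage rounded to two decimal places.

Labor force = 98.40 + 8.75 = 107.15 million.
Numerator = 8.75 + 1.63 + 2.85 = 13.23 million.
Denominator = 107.15 + 1.63 = 108.78 million.
Broad rate = 13.23 / 108.78 = 12.16%.

Broad underutilization rate ≈ 12.16%.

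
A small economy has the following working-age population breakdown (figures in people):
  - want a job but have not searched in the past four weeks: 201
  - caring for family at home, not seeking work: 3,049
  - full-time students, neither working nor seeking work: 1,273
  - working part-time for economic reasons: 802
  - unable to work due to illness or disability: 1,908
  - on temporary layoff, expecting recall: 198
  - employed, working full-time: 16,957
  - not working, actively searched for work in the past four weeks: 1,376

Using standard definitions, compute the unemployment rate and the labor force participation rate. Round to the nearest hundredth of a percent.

Employed = 802 + 16,957 = 17,759 (anyone who worked, including part-time for economic reasons, counts as employed).
Unemployed = 198 + 1,376 = 1,574 (jobless and actively searching, or on temporary layoff).
Labor force = 17,759 + 1,574 = 19,333.
Not in labor force = 201 + 3,049 + 1,273 + 1,908 = 6,431 (those not working and not actively searching are outside the labor force — including those who want a job but have given up searching).
Civilian working-age population = 19,333 + 6,431 = 25,764.
Unemployment rate = 1,574 / 19,333 = 8.14%.
Labor force participation rate = 19,333 / 25,764 = 75.04%.

Unemployment rate ≈ 8.14%; labor force participation rate ≈ 75.04%.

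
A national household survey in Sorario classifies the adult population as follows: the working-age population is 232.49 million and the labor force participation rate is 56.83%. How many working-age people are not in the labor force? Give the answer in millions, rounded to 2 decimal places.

Share not in the labor force = 1 − 0.5683 = 0.4317.
Not in labor force = 0.4317 × 232.49 ≈ 100.37 million.

About 100.37 million are not in the labor force.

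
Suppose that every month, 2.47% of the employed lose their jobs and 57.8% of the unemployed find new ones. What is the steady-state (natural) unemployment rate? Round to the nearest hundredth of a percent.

At steady state the flows balance: s·E = f·U, so U/(E+U) = s/(s+f).
u* = 2.47 / (2.47 + 57.8) = 2.47 / 60.27 = 4.10%.

Steady-state unemployment rate ≈ 4.10%.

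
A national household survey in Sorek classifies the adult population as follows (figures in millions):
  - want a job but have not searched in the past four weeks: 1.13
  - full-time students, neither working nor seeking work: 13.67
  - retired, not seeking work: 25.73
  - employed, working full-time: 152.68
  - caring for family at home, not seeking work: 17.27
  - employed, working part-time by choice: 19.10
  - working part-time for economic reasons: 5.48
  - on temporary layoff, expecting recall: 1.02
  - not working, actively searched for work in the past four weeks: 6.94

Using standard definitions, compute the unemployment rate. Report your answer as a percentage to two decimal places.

Employed = 152.68 + 19.10 + 5.48 = 177.26 million (anyone who worked, including part-time for economic reasons, counts as employed).
Unemployed = 1.02 + 6.94 = 7.96 million (jobless and actively searching, or on temporary layoff).
Labor force = 177.26 + 7.96 = 185.22 million.
Unemployment rate = 7.96 / 185.22 = 4.30%.

Unemployment rate ≈ 4.30%.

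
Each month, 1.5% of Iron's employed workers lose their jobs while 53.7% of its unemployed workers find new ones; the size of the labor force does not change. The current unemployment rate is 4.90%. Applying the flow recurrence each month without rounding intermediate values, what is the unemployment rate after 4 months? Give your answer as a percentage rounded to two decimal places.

Unemployment rate after four months ≈ 2.81%.

With a fixed labor force, u_{t+1} = u_t + s·(1−u_t) − f·u_t = u_t·(1−s−f) + s.
Here 1−s−f = 0.448 and s = 0.015.
u_1 = 0.049000 × 0.448 + 0.015 = 0.036952.
u_2 = 0.036952 × 0.448 + 0.015 = 0.031554.
u_3 = 0.031554 × 0.448 + 0.015 = 0.029136.
u_4 = 0.029136 × 0.448 + 0.015 = 0.028053.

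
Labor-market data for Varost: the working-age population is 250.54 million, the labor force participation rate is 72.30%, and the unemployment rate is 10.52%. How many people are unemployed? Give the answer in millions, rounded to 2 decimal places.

Labor force = 0.7230 × 250.54 = 181.14 million.
Unemployed = 0.1052 × 181.14 ≈ 19.06 million.

About 19.06 million are unemployed.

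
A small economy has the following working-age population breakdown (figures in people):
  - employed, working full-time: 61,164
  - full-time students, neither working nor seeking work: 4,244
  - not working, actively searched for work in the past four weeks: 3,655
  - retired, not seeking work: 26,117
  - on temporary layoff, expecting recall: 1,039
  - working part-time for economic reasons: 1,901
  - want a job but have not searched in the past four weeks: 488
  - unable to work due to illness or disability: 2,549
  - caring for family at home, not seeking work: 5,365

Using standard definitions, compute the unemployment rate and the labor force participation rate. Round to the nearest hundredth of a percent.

Unemployment rate ≈ 6.93%; labor force participation rate ≈ 63.61%.

Employed = 61,164 + 1,901 = 63,065 (anyone who worked, including part-time for economic reasons, counts as employed).
Unemployed = 3,655 + 1,039 = 4,694 (jobless and actively searching, or on temporary layoff).
Labor force = 63,065 + 4,694 = 67,759.
Not in labor force = 4,244 + 26,117 + 488 + 2,549 + 5,365 = 38,763 (those not working and not actively searching are outside the labor force — including those who want a job but have given up searching).
Civilian working-age population = 67,759 + 38,763 = 106,522.
Unemployment rate = 4,694 / 67,759 = 6.93%.
Labor force participation rate = 67,759 / 106,522 = 63.61%.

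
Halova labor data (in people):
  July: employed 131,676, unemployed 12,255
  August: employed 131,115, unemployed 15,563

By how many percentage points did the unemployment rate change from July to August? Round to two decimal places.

July: labor force = 131,676 + 12,255 = 143,931; u = 12,255/143,931 = 8.51%.
August: labor force = 131,115 + 15,563 = 146,678; u = 15,563/146,678 = 10.61%.
Change = 10.61% − 8.51% = +2.10 pp.

The unemployment rate changed by +2.10 percentage points.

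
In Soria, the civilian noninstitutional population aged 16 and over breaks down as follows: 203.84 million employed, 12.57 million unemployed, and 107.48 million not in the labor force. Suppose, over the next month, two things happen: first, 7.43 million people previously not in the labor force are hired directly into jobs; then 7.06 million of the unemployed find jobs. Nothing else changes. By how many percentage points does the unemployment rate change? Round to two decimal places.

Initially, labor force = 203.84 + 12.57 = 216.41 million, so u = 12.57/216.41 = 5.81%.
After the first change, employed and labor force both rise by 7.43; unemployed unchanged → E = 211.27, U = 12.57, labor force = 223.84 million.
After the second change, unemployed falls and employed rises by 7.06; labor force unchanged → E = 218.33, U = 5.51, labor force = 223.84 million.
New unemployment rate = 5.51 / 223.84 = 2.46%.
Change = 2.46% − 5.81% = −3.35 percentage points.

The unemployment rate changes by −3.35 percentage points.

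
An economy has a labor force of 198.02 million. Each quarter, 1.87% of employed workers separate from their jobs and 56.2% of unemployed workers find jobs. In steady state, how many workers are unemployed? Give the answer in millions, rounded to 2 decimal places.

About 6.38 million are unemployed in steady state.

Steady-state unemployment rate u* = s/(s+f) = 1.87/(1.87+56.2) = 0.032203.
Unemployed = u* × labor force = 0.032203 × 198.02 ≈ 6.38 million.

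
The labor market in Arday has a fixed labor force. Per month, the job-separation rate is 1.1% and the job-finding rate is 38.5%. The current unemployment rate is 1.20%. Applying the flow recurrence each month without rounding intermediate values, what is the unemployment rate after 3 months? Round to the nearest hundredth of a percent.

Unemployment rate after three months ≈ 2.43%.

With a fixed labor force, u_{t+1} = u_t + s·(1−u_t) − f·u_t = u_t·(1−s−f) + s.
Here 1−s−f = 0.604 and s = 0.011.
u_1 = 0.012000 × 0.604 + 0.011 = 0.018248.
u_2 = 0.018248 × 0.604 + 0.011 = 0.022022.
u_3 = 0.022022 × 0.604 + 0.011 = 0.024301.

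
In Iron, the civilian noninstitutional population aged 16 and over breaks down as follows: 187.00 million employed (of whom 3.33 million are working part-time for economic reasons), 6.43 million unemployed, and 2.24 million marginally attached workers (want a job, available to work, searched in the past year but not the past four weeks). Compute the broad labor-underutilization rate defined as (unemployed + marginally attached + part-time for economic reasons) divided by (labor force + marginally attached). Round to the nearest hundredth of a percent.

Labor force = 187.00 + 6.43 = 193.43 million.
Numerator = 6.43 + 2.24 + 3.33 = 12.00 million.
Denominator = 193.43 + 2.24 = 195.67 million.
Broad rate = 12.00 / 195.67 = 6.13%.

Broad underutilization rate ≈ 6.13%.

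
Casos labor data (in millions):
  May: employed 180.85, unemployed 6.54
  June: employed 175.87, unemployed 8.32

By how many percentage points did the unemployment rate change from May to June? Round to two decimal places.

The unemployment rate changed by +1.03 percentage points.

May: labor force = 180.85 + 6.54 = 187.39; u = 6.54/187.39 = 3.49%.
June: labor force = 175.87 + 8.32 = 184.19; u = 8.32/184.19 = 4.52%.
Change = 4.52% − 3.49% = +1.03 pp.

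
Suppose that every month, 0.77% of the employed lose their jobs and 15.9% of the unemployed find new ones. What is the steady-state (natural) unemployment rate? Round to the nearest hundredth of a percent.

At steady state the flows balance: s·E = f·U, so U/(E+U) = s/(s+f).
u* = 0.77 / (0.77 + 15.9) = 0.77 / 16.67 = 4.62%.

Steady-state unemployment rate ≈ 4.62%.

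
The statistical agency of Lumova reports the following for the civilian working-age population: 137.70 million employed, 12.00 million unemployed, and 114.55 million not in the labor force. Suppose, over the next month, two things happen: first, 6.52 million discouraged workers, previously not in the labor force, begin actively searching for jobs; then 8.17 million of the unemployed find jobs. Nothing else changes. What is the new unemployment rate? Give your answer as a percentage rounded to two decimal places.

Initially, labor force = 137.70 + 12.00 = 149.70 million, so u = 12.00/149.70 = 8.02%.
After the first change, unemployed and labor force both rise by 6.52 → E = 137.70, U = 18.52, labor force = 156.22 million.
After the second change, unemployed falls and employed rises by 8.17; labor force unchanged → E = 145.87, U = 10.35, labor force = 156.22 million.
New unemployment rate = 10.35 / 156.22 = 6.63%.

New unemployment rate ≈ 6.63%.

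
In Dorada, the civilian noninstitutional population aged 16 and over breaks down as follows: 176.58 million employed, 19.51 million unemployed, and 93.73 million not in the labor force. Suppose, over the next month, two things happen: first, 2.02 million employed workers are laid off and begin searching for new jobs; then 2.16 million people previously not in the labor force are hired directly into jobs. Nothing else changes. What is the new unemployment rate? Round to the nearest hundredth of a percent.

New unemployment rate ≈ 10.86%.

Initially, labor force = 176.58 + 19.51 = 196.09 million, so u = 19.51/196.09 = 9.95%.
After the first change, employed falls and unemployed rises by 2.02; labor force unchanged → E = 174.56, U = 21.53, labor force = 196.09 million.
After the second change, employed and labor force both rise by 2.16; unemployed unchanged → E = 176.72, U = 21.53, labor force = 198.25 million.
New unemployment rate = 21.53 / 198.25 = 10.86%.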